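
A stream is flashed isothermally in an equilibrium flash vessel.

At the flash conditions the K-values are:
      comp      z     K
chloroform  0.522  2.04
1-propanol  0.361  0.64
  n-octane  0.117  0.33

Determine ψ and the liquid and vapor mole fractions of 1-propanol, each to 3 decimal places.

Rachford–Rice: g(ψ) = Σ zᵢ(Kᵢ−1)/(1+ψ(Kᵢ−1)) = 0.
Feasibility: ΣzᵢKᵢ = 1.335, Σzᵢ/Kᵢ = 1.174 — both > 1, two phases present.
Newton–Raphson from ψ = 0.43:
  ψ = 0.430: g = 0.1112, g' = -0.439 → ψ = 0.684
Converged at ψ = 0.684.
Compositions from xᵢ = zᵢ/(1+ψ(Kᵢ−1)), yᵢ = Kᵢxᵢ:
  chloroform: x = 0.305, y = 0.622
  1-propanol: x = 0.479, y = 0.307
  n-octane: x = 0.216, y = 0.071

ψ = 0.684, x_1-propanol = 0.479, y_1-propanol = 0.307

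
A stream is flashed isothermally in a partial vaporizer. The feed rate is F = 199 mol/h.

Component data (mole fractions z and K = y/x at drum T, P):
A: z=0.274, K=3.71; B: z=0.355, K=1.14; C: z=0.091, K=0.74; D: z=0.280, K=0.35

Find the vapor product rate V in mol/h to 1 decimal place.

V = 120.1 mol/h

Let β = V/F and solve Σ zᵢ(Kᵢ−1)/(1+β(Kᵢ−1)) = 0.
Check two-phase: ΣzᵢKᵢ = 1.587 > 1 and Σzᵢ/Kᵢ = 1.308 > 1, so g(0) = 0.587 > 0 and g(1) = -0.308 < 0.
Newton iteration, β⁰ = 0.5:
  β = 0.500: g = 0.0649, g' = -0.637 → β = 0.602
  β = 0.602: g = 0.0010, g' = -0.624 → β = 0.604
Converged at β = 0.604.
Then V = β·F = 0.6036·199 = 120.1 mol/h and L = F − V = 78.9 mol/h.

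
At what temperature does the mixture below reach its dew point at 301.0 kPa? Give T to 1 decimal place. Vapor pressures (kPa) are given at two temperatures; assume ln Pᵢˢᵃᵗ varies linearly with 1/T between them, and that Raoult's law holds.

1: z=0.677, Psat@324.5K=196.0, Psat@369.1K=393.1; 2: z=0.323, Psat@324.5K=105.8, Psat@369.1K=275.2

Dew-point temperature: Σzᵢ·P/Pᵢˢᵃᵗ(T) = 1. Interpolate ln Pᵢˢᵃᵗ = aᵢ + bᵢ/T.
  T = 324.5 K: ΣzᵢP/Pᵢˢᵃᵗ = 1.9586
  T = 369.1 K: ΣzᵢP/Pᵢˢᵃᵗ = 0.8717
  T = 346.8 K: ΣzᵢP/Pᵢˢᵃᵗ = 1.2704
  T = 358.0 K: ΣzᵢP/Pᵢˢᵃᵗ = 1.0448
  T = 363.6 K: ΣzᵢP/Pᵢˢᵃᵗ = 0.9521
  T = 360.8 K: ΣzᵢP/Pᵢˢᵃᵗ = 0.9970
Interpolating between 358.0 K and 360.8 K gives T ≈ 360.6 K.

T = 360.6 K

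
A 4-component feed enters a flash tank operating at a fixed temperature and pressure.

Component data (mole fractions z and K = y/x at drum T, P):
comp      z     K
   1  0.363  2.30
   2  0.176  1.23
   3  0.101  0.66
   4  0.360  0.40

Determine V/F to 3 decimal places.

Material balance + equilibrium reduce to Σ zᵢ(Kᵢ−1)/(1+V/F(Kᵢ−1)) = 0.
Feasibility: ΣzᵢKᵢ = 1.262, Σzᵢ/Kᵢ = 1.354 — both > 1, two phases present.
Iterate (Newton) starting at V/F = 0.5:
  V/F = 0.500: g = -0.0276, g' = -0.514 → V/F = 0.446
Converged at V/F = 0.446.

V/F = 0.446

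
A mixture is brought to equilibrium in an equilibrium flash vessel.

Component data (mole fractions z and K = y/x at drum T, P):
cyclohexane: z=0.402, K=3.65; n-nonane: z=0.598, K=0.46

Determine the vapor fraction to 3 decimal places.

Material balance + equilibrium reduce to Σ zᵢ(Kᵢ−1)/(1+ψ(Kᵢ−1)) = 0.
Check two-phase: ΣzᵢKᵢ = 1.742 > 1 and Σzᵢ/Kᵢ = 1.410 > 1, so g(0) = 0.742 > 0 and g(1) = -0.410 < 0.
Binary case is linear: z₁(K₁−1)(1+ψ(K₂−1)) + z₂(K₂−1)(1+ψ(K₁−1)) = 0
⇒ ψ = [z₁(K₁−1)+z₂(K₂−1)] / [−(K₁−1)(K₂−1)] = 0.7424/1.4310 = 0.519

ψ = 0.519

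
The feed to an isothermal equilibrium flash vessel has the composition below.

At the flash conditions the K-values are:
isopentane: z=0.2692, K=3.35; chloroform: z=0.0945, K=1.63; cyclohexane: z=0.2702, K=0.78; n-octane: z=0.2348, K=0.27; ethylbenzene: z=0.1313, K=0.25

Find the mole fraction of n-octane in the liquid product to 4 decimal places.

x_n-octane = 0.3042

Material balance + equilibrium reduce to Σ zᵢ(Kᵢ−1)/(1+ψ(Kᵢ−1)) = 0.
Check two-phase: ΣzᵢKᵢ = 1.3628 > 1 and Σzᵢ/Kᵢ = 1.8796 > 1, so g(0) = 0.3628 > 0 and g(1) = -0.8796 < 0.
Iterate (Newton) starting at ψ = 0.44:
  ψ = 0.4400: g = -0.10767, g' = -0.8345 → ψ = 0.3110
  ψ = 0.3110: g = 0.00131, g' = -0.8726 → ψ = 0.3125
Converged at ψ = 0.3125.
Compositions from xᵢ = zᵢ/(1+ψ(Kᵢ−1)), yᵢ = Kᵢxᵢ:
  isopentane: x = 0.1552, y = 0.5200
  chloroform: x = 0.0790, y = 0.1287
  cyclohexane: x = 0.2901, y = 0.2263
  n-octane: x = 0.3042, y = 0.0821
  ethylbenzene: x = 0.1715, y = 0.0429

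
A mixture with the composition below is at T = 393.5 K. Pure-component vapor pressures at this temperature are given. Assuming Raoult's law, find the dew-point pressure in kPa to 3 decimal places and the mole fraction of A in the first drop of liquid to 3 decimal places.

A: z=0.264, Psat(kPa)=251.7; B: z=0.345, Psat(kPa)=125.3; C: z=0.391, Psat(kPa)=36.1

At the dew point ψ → 1, so Σzᵢ/Kᵢ = 1 with Kᵢ = Pᵢˢᵃᵗ/P ⇒ 1/P = Σzᵢ/Pᵢˢᵃᵗ.
1/P = 0.264/251.7 + 0.345/125.3 + 0.391/36.1 = 0.014633 ⇒ P = 68.337 kPa
xᵢ = zᵢP/Pᵢˢᵃᵗ ⇒ x_A = 0.264·68.337/251.7 = 0.072

Pdew = 68.337 kPa, x_A = 0.072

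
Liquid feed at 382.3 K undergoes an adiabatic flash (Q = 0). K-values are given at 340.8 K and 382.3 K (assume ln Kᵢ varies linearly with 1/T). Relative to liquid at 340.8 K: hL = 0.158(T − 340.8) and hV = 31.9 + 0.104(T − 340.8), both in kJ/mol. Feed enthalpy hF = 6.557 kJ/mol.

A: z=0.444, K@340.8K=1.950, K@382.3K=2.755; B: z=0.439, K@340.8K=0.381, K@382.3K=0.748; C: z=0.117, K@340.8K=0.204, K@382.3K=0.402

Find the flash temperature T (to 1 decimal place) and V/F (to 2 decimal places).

Adiabatic flash: solve Rachford–Rice at each trial T, then check hF = ψ·hV(T) + (1−ψ)·hL(T).
  T = 340.8 K: K = (1.950, 0.381, 0.204), RR gives ψ = 0.091, H_out = 2.896 kJ/mol
  T = 382.3 K: K = (2.755, 0.748, 0.402), RR gives ψ = 0.917, H_out = 33.744 kJ/mol
  T = 361.6 K: K = (2.342, 0.545, 0.292), RR gives ψ = 0.448, H_out = 17.062 kJ/mol
  T = 351.2 K: K = (2.143, 0.458, 0.245), RR gives ψ = 0.267, H_out = 10.011 kJ/mol
  T = 346.0 K: K = (2.046, 0.418, 0.224), RR gives ψ = 0.180, H_out = 6.510 kJ/mol
  T = 348.6 K: K = (2.094, 0.438, 0.235), RR gives ψ = 0.224, H_out = 8.269 kJ/mol
  T = 347.3 K: K = (2.070, 0.428, 0.229), RR gives ψ = 0.202, H_out = 7.392 kJ/mol
Linear interpolation between T = 346.0 (H_out = 6.510) and T = 347.3 (H_out = 7.392) on hF = 6.557 gives T ≈ 346.1 K, at which ψ = 0.18.

T = 346.1 K, V/F = 0.18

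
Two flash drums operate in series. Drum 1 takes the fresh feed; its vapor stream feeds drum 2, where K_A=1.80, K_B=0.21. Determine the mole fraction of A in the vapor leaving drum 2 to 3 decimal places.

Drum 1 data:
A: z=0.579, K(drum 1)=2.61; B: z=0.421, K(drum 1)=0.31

y_A (drum 2) = 0.894

Drum 1:
Material balance + equilibrium reduce to Σ zᵢ(Kᵢ−1)/(1+ψ₁(Kᵢ−1)) = 0.
g(0) = ΣzᵢKᵢ − 1 = 0.642 and g(1) = 1 − Σzᵢ/Kᵢ = -0.580, so a root lies in (0, 1).
Iterate (Newton) starting at ψ₁ = 0.45:
  ψ₁ = 0.450: g = 0.1193, g' = -0.926 → ψ₁ = 0.579
  ψ₁ = 0.579: g = -0.0011, g' = -0.958 → ψ₁ = 0.578
Converged at ψ₁ = 0.578.
Drum-1 compositions:
  A: x = 0.300, y = 0.783
  B: x = 0.700, y = 0.217
Drum-2 feed = drum-1 vapor: z₂ = (0.7830, 0.2170).
Drum 2:
Binary case is linear: z₁(K₁−1)(1+ψ₂(K₂−1)) + z₂(K₂−1)(1+ψ₂(K₁−1)) = 0
⇒ ψ₂ = [z₁(K₁−1)+z₂(K₂−1)] / [−(K₁−1)(K₂−1)] = 0.4550/0.6320 = 0.720
  A: x = 0.497, y = 0.894
  B: x = 0.503, y = 0.106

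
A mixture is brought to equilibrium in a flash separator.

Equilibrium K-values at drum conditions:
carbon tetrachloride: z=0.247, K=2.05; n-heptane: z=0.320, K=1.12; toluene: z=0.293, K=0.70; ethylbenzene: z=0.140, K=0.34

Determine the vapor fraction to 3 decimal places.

Let ψ = V/F and solve Σ zᵢ(Kᵢ−1)/(1+ψ(Kᵢ−1)) = 0.
Check two-phase: ΣzᵢKᵢ = 1.117 > 1 and Σzᵢ/Kᵢ = 1.237 > 1, so g(0) = 0.117 > 0 and g(1) = -0.237 < 0.
Iterate (Newton) starting at ψ = 0.5:
  ψ = 0.500: g = -0.0350, g' = -0.294 → ψ = 0.381
  ψ = 0.381: g = -0.0006, g' = -0.286 → ψ = 0.378
Converged at ψ = 0.378.

ψ = 0.378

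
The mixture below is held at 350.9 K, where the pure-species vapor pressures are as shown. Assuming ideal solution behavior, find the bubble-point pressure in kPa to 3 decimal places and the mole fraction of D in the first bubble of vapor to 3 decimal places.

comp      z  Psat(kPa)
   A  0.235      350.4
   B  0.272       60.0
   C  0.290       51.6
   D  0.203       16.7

Pbub = 117.018 kPa, y_D = 0.029

At the bubble point ψ → 0, so ΣzᵢKᵢ = 1 with Kᵢ = Pᵢˢᵃᵗ/P ⇒ P = ΣzᵢPᵢˢᵃᵗ.
P = 0.235·350.4 + 0.272·60.0 + 0.290·51.6 + 0.203·16.7 = 117.018 kPa
yᵢ = zᵢPᵢˢᵃᵗ/P ⇒ y_D = 0.203·16.7/117.018 = 0.029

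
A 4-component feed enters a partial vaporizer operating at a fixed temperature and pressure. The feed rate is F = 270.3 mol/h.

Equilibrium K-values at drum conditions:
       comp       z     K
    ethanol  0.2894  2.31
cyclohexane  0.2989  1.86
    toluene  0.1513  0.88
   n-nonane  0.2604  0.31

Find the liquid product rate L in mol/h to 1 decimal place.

Newton iteration, V/F⁰ = 0.5:
  V/F = 0.5000: g = 0.11520, g' = -0.5809 → V/F = 0.6983
  V/F = 0.6983: g = -0.00798, g' = -0.6861 → V/F = 0.6867
  V/F = 0.6867: g = -0.00006, g' = -0.6754 → V/F = 0.6866
Converged at V/F = 0.6866.
Then V = V/F·F = 0.6866·270.3 = 185.6 mol/h and L = F − V = 84.7 mol/h.

L = 84.7 mol/h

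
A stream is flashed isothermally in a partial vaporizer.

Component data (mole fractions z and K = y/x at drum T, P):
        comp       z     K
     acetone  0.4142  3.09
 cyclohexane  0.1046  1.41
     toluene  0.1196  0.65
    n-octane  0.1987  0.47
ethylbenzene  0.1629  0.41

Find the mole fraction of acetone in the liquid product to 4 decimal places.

x_acetone = 0.1686

Material balance + equilibrium reduce to Σ zᵢ(Kᵢ−1)/(1+ψ(Kᵢ−1)) = 0.
Check two-phase: ΣzᵢKᵢ = 1.6653 > 1 and Σzᵢ/Kᵢ = 1.2123 > 1, so g(0) = 0.6653 > 0 and g(1) = -0.2123 < 0.
Newton–Raphson from ψ = 0.33:
  ψ = 0.3300: g = 0.25579, g' = -0.8355 → ψ = 0.6362
  ψ = 0.6362: g = 0.03903, g' = -0.6411 → ψ = 0.6970
  ψ = 0.6970: g = 0.00009, g' = -0.6400 → ψ = 0.6972
Converged at ψ = 0.6972.
Compositions from xᵢ = zᵢ/(1+ψ(Kᵢ−1)), yᵢ = Kᵢxᵢ:
  acetone: x = 0.1686, y = 0.5209
  cyclohexane: x = 0.0813, y = 0.1147
  toluene: x = 0.1582, y = 0.1028
  n-octane: x = 0.3151, y = 0.1481
  ethylbenzene: x = 0.2767, y = 0.1135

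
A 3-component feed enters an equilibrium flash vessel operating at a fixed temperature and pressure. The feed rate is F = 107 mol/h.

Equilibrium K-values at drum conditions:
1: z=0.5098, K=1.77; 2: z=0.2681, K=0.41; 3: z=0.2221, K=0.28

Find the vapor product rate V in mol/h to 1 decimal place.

Material balance + equilibrium reduce to Σ zᵢ(Kᵢ−1)/(1+β(Kᵢ−1)) = 0.
Check two-phase: ΣzᵢKᵢ = 1.0745 > 1 and Σzᵢ/Kᵢ = 1.7351 > 1, so g(0) = 0.0745 > 0 and g(1) = -0.7351 < 0.
Newton–Raphson from β = 0.5:
  β = 0.5000: g = -0.19080, g' = -0.6264 → β = 0.1954
  β = 0.1954: g = -0.02368, g' = -0.5035 → β = 0.1484
  β = 0.1484: g = -0.00010, g' = -0.4999 → β = 0.1482
Converged at β = 0.1482.
Then V = β·F = 0.1482·107 = 15.9 mol/h and L = F − V = 91.1 mol/h.

V = 15.9 mol/h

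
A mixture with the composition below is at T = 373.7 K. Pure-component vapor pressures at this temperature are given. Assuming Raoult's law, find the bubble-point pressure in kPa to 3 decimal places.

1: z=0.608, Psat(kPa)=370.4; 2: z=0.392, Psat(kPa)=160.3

Pbub = 288.041 kPa

At the bubble point ψ → 0, so ΣzᵢKᵢ = 1 with Kᵢ = Pᵢˢᵃᵗ/P ⇒ P = ΣzᵢPᵢˢᵃᵗ.
P = 0.608·370.4 + 0.392·160.3 = 288.041 kPa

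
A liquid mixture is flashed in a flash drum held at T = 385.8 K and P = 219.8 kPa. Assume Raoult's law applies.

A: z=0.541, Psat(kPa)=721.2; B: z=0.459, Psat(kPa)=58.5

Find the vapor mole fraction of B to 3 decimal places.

Raoult's law: Kᵢ = Pᵢˢᵃᵗ/P = Pᵢˢᵃᵗ/219.8.
  K_A = 721.2/219.8 = 3.28116, K_B = 58.5/219.8 = 0.26615
Binary case is linear: z₁(K₁−1)(1+V/F(K₂−1)) + z₂(K₂−1)(1+V/F(K₁−1)) = 0
⇒ V/F = [z₁(K₁−1)+z₂(K₂−1)] / [−(K₁−1)(K₂−1)] = 0.8973/1.6740 = 0.536
Compositions from xᵢ = zᵢ/(1+V/F(Kᵢ−1)), yᵢ = Kᵢxᵢ:
  A: x = 0.243, y = 0.799
  B: x = 0.757, y = 0.201

y_B = 0.201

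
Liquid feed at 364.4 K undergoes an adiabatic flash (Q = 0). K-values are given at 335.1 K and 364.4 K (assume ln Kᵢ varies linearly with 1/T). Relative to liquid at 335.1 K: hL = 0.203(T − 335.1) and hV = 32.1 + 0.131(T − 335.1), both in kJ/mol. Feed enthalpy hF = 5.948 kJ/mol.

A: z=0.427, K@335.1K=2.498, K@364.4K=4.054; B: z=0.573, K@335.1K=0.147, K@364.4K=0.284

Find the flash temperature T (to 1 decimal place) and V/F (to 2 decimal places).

Adiabatic flash: solve Rachford–Rice at each trial T, then check hF = ψ·hV(T) + (1−ψ)·hL(T).
  T = 335.1 K: K = (2.498, 0.147), RR gives ψ = 0.118, H_out = 3.790 kJ/mol
  T = 364.4 K: K = (4.054, 0.284), RR gives ψ = 0.409, H_out = 18.206 kJ/mol
  T = 349.8 K: K = (3.217, 0.207), RR gives ψ = 0.280, H_out = 11.685 kJ/mol
  T = 342.5 K: K = (2.845, 0.175), RR gives ψ = 0.207, H_out = 8.046 kJ/mol
  T = 338.8 K: K = (2.668, 0.161), RR gives ψ = 0.165, H_out = 6.011 kJ/mol
  T = 337.0 K: K = (2.584, 0.154), RR gives ψ = 0.143, H_out = 4.957 kJ/mol
Linear interpolation between T = 337.0 (H_out = 4.957) and T = 338.8 (H_out = 6.011) on hF = 5.948 gives T ≈ 338.7 K, at which ψ = 0.16.

T = 338.7 K, V/F = 0.16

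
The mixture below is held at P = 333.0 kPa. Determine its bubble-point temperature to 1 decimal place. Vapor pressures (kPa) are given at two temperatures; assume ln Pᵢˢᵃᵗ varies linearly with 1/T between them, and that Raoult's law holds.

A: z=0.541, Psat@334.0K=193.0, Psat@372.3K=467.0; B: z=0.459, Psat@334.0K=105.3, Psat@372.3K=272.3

T = 366.5 K

Bubble-point temperature: ΣzᵢPᵢˢᵃᵗ(T) = P. Interpolate ln Pᵢˢᵃᵗ = aᵢ + bᵢ/T.
  T = 334.0 K: ΣzᵢPᵢˢᵃᵗ = 152.75 kPa
  T = 372.3 K: ΣzᵢPᵢˢᵃᵗ = 377.63 kPa
  T = 353.1 K: ΣzᵢPᵢˢᵃᵗ = 245.82 kPa
  T = 362.7 K: ΣzᵢPᵢˢᵃᵗ = 306.41 kPa
  T = 367.5 K: ΣzᵢPᵢˢᵃᵗ = 340.62 kPa
  T = 365.1 K: ΣzᵢPᵢˢᵃᵗ = 323.17 kPa
Interpolating between 365.1 K and 367.5 K gives T ≈ 366.5 K.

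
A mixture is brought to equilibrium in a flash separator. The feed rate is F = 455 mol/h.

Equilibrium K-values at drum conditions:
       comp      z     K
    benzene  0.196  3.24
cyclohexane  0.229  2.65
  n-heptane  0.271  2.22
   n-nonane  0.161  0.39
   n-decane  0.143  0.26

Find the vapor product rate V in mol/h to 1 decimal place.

V = 379.3 mol/h

Material balance + equilibrium reduce to Σ zᵢ(Kᵢ−1)/(1+ψ(Kᵢ−1)) = 0.
Feasibility: ΣzᵢKᵢ = 1.943, Σzᵢ/Kᵢ = 1.232 — both > 1, two phases present.
Newton iteration, ψ⁰ = 0.67:
  ψ = 0.670: g = 0.1610, g' = -0.899 → ψ = 0.849
  ψ = 0.849: g = -0.0173, g' = -1.147 → ψ = 0.834
Converged at ψ = 0.834.
Then V = ψ·F = 0.8337·455 = 379.3 mol/h and L = F − V = 75.7 mol/h.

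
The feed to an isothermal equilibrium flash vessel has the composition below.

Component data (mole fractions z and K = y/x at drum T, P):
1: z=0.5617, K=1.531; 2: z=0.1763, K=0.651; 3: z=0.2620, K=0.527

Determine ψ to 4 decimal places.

Rachford–Rice: g(ψ) = Σ zᵢ(Kᵢ−1)/(1+ψ(Kᵢ−1)) = 0.
Check two-phase: ΣzᵢKᵢ = 1.1128 > 1 and Σzᵢ/Kᵢ = 1.1349 > 1, so g(0) = 0.1128 > 0 and g(1) = -0.1349 < 0.
Iterate (Newton) starting at ψ = 0.39:
  ψ = 0.3900: g = 0.02391, g' = -0.2256 → ψ = 0.4960
  ψ = 0.4960: g = -0.00024, g' = -0.2307 → ψ = 0.4950
Converged at ψ = 0.4950.

ψ = 0.4950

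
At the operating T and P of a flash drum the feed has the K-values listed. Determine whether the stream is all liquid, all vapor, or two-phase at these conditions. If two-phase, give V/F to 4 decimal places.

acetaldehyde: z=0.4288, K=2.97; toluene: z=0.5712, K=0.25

ΣzᵢKᵢ = 1.4163; Σzᵢ/Kᵢ = 2.4292.
Both exceed 1, so a two-phase solution exists.
Let ψ = V/F and solve Σ zᵢ(Kᵢ−1)/(1+ψ(Kᵢ−1)) = 0.
Binary case is linear: z₁(K₁−1)(1+ψ(K₂−1)) + z₂(K₂−1)(1+ψ(K₁−1)) = 0
⇒ ψ = [z₁(K₁−1)+z₂(K₂−1)] / [−(K₁−1)(K₂−1)] = 0.41634/1.47750 = 0.2818

two-phase, V/F = 0.2818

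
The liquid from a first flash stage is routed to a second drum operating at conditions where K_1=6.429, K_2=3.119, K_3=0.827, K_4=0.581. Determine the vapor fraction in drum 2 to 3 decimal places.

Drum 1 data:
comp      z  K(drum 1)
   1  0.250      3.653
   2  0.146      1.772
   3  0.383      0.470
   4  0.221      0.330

Drum 1:
Rachford–Rice: g(ψ₁) = Σ zᵢ(Kᵢ−1)/(1+ψ₁(Kᵢ−1)) = 0.
g(0) = ΣzᵢKᵢ − 1 = 0.425 and g(1) = 1 − Σzᵢ/Kᵢ = -0.635, so a root lies in (0, 1).
Iterate (Newton) starting at ψ₁ = 0.45:
  ψ₁ = 0.450: g = -0.0926, g' = -0.802 → ψ₁ = 0.335
  ψ₁ = 0.335: g = 0.0033, g' = -0.873 → ψ₁ = 0.338
Converged at ψ₁ = 0.338.
Drum-1 compositions:
  1: x = 0.132, y = 0.481
  2: x = 0.116, y = 0.205
  3: x = 0.467, y = 0.219
  4: x = 0.286, y = 0.094
Drum-2 feed = drum-1 liquid: z₂ = (0.1317, 0.1158, 0.4667, 0.2858).
Drum 2:
Let ψ₂ = V/F and solve Σ zᵢ(Kᵢ−1)/(1+ψ₂(Kᵢ−1)) = 0.
Feasibility: ΣzᵢKᵢ = 1.760, Σzᵢ/Kᵢ = 1.114 — both > 1, two phases present.
Newton iteration, ψ₂⁰ = 0.44:
  ψ₂ = 0.440: g = 0.1038, g' = -0.569 → ψ₂ = 0.622
  ψ₂ = 0.622: g = 0.0166, g' = -0.409 → ψ₂ = 0.663
  ψ₂ = 0.663: g = 0.0004, g' = -0.387 → ψ₂ = 0.664
Converged at ψ₂ = 0.664.
  1: x = 0.029, y = 0.184
  2: x = 0.048, y = 0.150
  3: x = 0.527, y = 0.436
  4: x = 0.396, y = 0.230

V/F (drum 2) = 0.664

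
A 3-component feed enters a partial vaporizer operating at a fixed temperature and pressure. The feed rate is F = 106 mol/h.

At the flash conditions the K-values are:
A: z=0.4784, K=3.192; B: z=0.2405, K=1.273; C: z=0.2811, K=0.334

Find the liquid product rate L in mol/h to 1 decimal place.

Material balance + equilibrium reduce to Σ zᵢ(Kᵢ−1)/(1+V/F(Kᵢ−1)) = 0.
Feasibility: ΣzᵢKᵢ = 1.9271, Σzᵢ/Kᵢ = 1.1804 — both > 1, two phases present.
Newton iteration, V/F⁰ = 0.5:
  V/F = 0.5000: g = 0.27740, g' = -0.8174 → V/F = 0.8394
  V/F = 0.8394: g = -0.00188, g' = -0.9381 → V/F = 0.8374
Converged at V/F = 0.8374.
Then V = V/F·F = 0.8374·106 = 88.8 mol/h and L = F − V = 17.2 mol/h.

L = 17.2 mol/h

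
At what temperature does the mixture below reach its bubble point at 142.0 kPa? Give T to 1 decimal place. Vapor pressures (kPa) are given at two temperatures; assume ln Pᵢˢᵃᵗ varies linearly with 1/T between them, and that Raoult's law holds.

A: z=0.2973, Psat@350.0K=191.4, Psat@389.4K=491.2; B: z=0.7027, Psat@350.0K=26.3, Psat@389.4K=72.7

T = 375.0 K

Bubble-point temperature: ΣzᵢPᵢˢᵃᵗ(T) = P. Interpolate ln Pᵢˢᵃᵗ = aᵢ + bᵢ/T.
  T = 350.0 K: ΣzᵢPᵢˢᵃᵗ = 75.38 kPa
  T = 389.4 K: ΣzᵢPᵢˢᵃᵗ = 197.12 kPa
  T = 369.7 K: ΣzᵢPᵢˢᵃᵗ = 125.05 kPa
  T = 379.5 K: ΣzᵢPᵢˢᵃᵗ = 157.74 kPa
  T = 374.6 K: ΣzᵢPᵢˢᵃᵗ = 140.66 kPa
  T = 377.1 K: ΣzᵢPᵢˢᵃᵗ = 149.19 kPa
Interpolating between 374.6 K and 377.1 K gives T ≈ 375.0 K.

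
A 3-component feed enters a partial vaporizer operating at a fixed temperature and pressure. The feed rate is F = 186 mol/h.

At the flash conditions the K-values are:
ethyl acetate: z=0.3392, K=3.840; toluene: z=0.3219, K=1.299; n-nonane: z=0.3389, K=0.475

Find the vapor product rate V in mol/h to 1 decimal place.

V = 170.5 mol/h

Newton–Raphson from β = 0.5:
  β = 0.5000: g = 0.24055, g' = -0.6607 → β = 0.8641
  β = 0.8641: g = 0.02973, g' = -0.5604 → β = 0.9171
  β = 0.9171: g = -0.00037, g' = -0.5757 → β = 0.9165
Converged at β = 0.9165.
Then V = β·F = 0.9165·186 = 170.5 mol/h and L = F − V = 15.5 mol/h.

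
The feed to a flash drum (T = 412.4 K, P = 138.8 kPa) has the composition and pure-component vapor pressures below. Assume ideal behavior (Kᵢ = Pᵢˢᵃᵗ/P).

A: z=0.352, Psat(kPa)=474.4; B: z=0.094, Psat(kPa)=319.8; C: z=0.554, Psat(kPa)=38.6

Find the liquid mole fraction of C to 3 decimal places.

x_C = 0.747

Raoult's law: Kᵢ = Pᵢˢᵃᵗ/P = Pᵢˢᵃᵗ/138.8.
  K_A = 474.4/138.8 = 3.41787, K_B = 319.8/138.8 = 2.30403, K_C = 38.6/138.8 = 0.27810
Material balance + equilibrium reduce to Σ zᵢ(Kᵢ−1)/(1+ψ(Kᵢ−1)) = 0.
g(0) = ΣzᵢKᵢ − 1 = 0.574 and g(1) = 1 − Σzᵢ/Kᵢ = -1.136, so a root lies in (0, 1).
Newton–Raphson from ψ = 0.5:
  ψ = 0.500: g = -0.1663, g' = -1.187 → ψ = 0.360
  ψ = 0.360: g = -0.0018, g' = -1.189 → ψ = 0.358
Converged at ψ = 0.358.
Compositions from xᵢ = zᵢ/(1+ψ(Kᵢ−1)), yᵢ = Kᵢxᵢ:
  A: x = 0.189, y = 0.645
  B: x = 0.064, y = 0.148
  C: x = 0.747, y = 0.208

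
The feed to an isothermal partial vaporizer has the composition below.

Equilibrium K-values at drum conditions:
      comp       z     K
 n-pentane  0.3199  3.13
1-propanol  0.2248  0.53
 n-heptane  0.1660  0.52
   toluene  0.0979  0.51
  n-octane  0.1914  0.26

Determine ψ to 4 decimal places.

Material balance + equilibrium reduce to Σ zᵢ(Kᵢ−1)/(1+ψ(Kᵢ−1)) = 0.
Check two-phase: ΣzᵢKᵢ = 1.3064 > 1 and Σzᵢ/Kᵢ = 1.7737 > 1, so g(0) = 0.3064 > 0 and g(1) = -0.7737 < 0.
Newton–Raphson from ψ = 0.47:
  ψ = 0.4700: g = -0.17749, g' = -0.7941 → ψ = 0.2465
  ψ = 0.2465: g = 0.00914, g' = -0.9240 → ψ = 0.2564
Converged at ψ = 0.2564.

ψ = 0.2564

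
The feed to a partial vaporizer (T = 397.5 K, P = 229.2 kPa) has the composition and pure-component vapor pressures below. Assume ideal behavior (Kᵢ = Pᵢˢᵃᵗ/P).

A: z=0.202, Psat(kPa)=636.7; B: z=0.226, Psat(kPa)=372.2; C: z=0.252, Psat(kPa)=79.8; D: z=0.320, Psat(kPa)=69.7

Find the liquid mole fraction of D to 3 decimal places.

x_D = 0.351

Raoult's law: Kᵢ = Pᵢˢᵃᵗ/P = Pᵢˢᵃᵗ/229.2.
  K_A = 636.7/229.2 = 2.77792, K_B = 372.2/229.2 = 1.62391, K_C = 79.8/229.2 = 0.34817, K_D = 69.7/229.2 = 0.30410
Newton–Raphson from β = 0.59:
  β = 0.590: g = -0.3664, g' = -0.928 → β = 0.195
  β = 0.195: g = -0.0535, g' = -0.770 → β = 0.126
  β = 0.126: g = 0.0014, g' = -0.815 → β = 0.127
Converged at β = 0.127.
Compositions from xᵢ = zᵢ/(1+β(Kᵢ−1)), yᵢ = Kᵢxᵢ:
  A: x = 0.165, y = 0.458
  B: x = 0.209, y = 0.340
  C: x = 0.275, y = 0.096
  D: x = 0.351, y = 0.107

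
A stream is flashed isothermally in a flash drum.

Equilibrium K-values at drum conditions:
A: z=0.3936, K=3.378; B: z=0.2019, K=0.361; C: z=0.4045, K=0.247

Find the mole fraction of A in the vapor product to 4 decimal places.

Rachford–Rice: g(β) = Σ zᵢ(Kᵢ−1)/(1+β(Kᵢ−1)) = 0.
Check two-phase: ΣzᵢKᵢ = 1.5024 > 1 and Σzᵢ/Kᵢ = 2.3135 > 1, so g(0) = 0.5024 > 0 and g(1) = -1.3135 < 0.
Newton iteration, β⁰ = 0.57:
  β = 0.5700: g = -0.33919, g' = -1.3091 → β = 0.3109
  β = 0.3109: g = -0.02056, g' = -1.2551 → β = 0.2945
  β = 0.2945: g = 0.00015, g' = -1.2736 → β = 0.2946
Converged at β = 0.2946.
Compositions from xᵢ = zᵢ/(1+β(Kᵢ−1)), yᵢ = Kᵢxᵢ:
  A: x = 0.2314, y = 0.7818
  B: x = 0.2487, y = 0.0898
  C: x = 0.5198, y = 0.1284

y_A = 0.7818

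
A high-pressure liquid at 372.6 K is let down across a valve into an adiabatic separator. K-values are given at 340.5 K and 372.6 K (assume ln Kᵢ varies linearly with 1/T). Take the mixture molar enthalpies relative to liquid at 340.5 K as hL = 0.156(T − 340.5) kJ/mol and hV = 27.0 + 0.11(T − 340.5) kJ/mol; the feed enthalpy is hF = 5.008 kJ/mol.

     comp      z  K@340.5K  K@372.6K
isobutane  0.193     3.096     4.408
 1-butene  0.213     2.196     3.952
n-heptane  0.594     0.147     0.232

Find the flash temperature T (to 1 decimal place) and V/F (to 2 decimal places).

T = 345.7 K, V/F = 0.16

Adiabatic flash: solve Rachford–Rice at each trial T, then check hF = ψ·hV(T) + (1−ψ)·hL(T).
  T = 340.5 K: K = (3.096, 2.196, 0.147), RR gives ψ = 0.106, H_out = 2.863 kJ/mol
  T = 372.6 K: K = (4.408, 3.952, 0.232), RR gives ψ = 0.341, H_out = 13.703 kJ/mol
  T = 356.6 K: K = (3.726, 2.988, 0.187), RR gives ψ = 0.243, H_out = 8.891 kJ/mol
  T = 348.6 K: K = (3.406, 2.573, 0.166), RR gives ψ = 0.182, H_out = 6.101 kJ/mol
  T = 344.6 K: K = (3.251, 2.382, 0.157), RR gives ψ = 0.146, H_out = 4.564 kJ/mol
  T = 346.6 K: K = (3.328, 2.476, 0.161), RR gives ψ = 0.164, H_out = 5.346 kJ/mol
Linear interpolation between T = 344.6 (H_out = 4.564) and T = 346.6 (H_out = 5.346) on hF = 5.008 gives T ≈ 345.7 K, at which ψ = 0.16.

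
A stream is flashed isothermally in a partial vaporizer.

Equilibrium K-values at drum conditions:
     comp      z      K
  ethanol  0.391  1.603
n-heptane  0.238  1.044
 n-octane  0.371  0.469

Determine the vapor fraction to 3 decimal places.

ψ = 0.202

Let ψ = V/F and solve Σ zᵢ(Kᵢ−1)/(1+ψ(Kᵢ−1)) = 0.
Feasibility: ΣzᵢKᵢ = 1.049, Σzᵢ/Kᵢ = 1.263 — both > 1, two phases present.
Newton iteration, ψ⁰ = 0.64:
  ψ = 0.640: g = -0.1181, g' = -0.314 → ψ = 0.264
  ψ = 0.264: g = -0.0155, g' = -0.248 → ψ = 0.202
Converged at ψ = 0.202.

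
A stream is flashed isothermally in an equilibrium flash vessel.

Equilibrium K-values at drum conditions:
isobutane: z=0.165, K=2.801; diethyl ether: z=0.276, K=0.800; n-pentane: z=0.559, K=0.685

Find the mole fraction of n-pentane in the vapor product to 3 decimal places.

Newton iteration, β⁰ = 0.52:
  β = 0.520: g = -0.1187, g' = -0.236 → β = 0.016
  β = 0.016: g = 0.0562, g' = -0.572 → β = 0.115
  β = 0.115: g = 0.0071, g' = -0.439 → β = 0.131
Converged at β = 0.131.
Compositions from xᵢ = zᵢ/(1+β(Kᵢ−1)), yᵢ = Kᵢxᵢ:
  isobutane: x = 0.133, y = 0.374
  diethyl ether: x = 0.283, y = 0.227
  n-pentane: x = 0.583, y = 0.399

y_n-pentane = 0.399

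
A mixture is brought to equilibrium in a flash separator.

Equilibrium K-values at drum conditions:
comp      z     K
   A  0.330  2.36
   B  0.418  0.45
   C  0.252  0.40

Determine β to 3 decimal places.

Let β = V/F and solve Σ zᵢ(Kᵢ−1)/(1+β(Kᵢ−1)) = 0.
Feasibility: ΣzᵢKᵢ = 1.068, Σzᵢ/Kᵢ = 1.699 — both > 1, two phases present.
Iterate (Newton) starting at β = 0.62:
  β = 0.620: g = -0.3461, g' = -0.701 → β = 0.126
  β = 0.126: g = -0.0275, g' = -0.697 → β = 0.087
Converged at β = 0.087.

β = 0.087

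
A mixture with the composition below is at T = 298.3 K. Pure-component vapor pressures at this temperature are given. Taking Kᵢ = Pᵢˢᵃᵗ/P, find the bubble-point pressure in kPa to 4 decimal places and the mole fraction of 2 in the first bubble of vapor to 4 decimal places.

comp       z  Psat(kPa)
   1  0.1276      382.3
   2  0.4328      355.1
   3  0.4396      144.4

Pbub = 265.9470 kPa, y_2 = 0.5779

At the bubble point ψ → 0, so ΣzᵢKᵢ = 1 with Kᵢ = Pᵢˢᵃᵗ/P ⇒ P = ΣzᵢPᵢˢᵃᵗ.
P = 0.1276·382.3 + 0.4328·355.1 + 0.4396·144.4 = 265.9470 kPa
yᵢ = zᵢPᵢˢᵃᵗ/P ⇒ y_2 = 0.4328·355.1/265.9470 = 0.5779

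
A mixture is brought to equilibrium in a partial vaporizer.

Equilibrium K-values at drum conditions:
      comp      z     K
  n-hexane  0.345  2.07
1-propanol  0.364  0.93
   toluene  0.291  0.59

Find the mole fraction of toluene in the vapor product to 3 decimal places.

Let ψ = V/F and solve Σ zᵢ(Kᵢ−1)/(1+ψ(Kᵢ−1)) = 0.
Feasibility: ΣzᵢKᵢ = 1.224, Σzᵢ/Kᵢ = 1.051 — both > 1, two phases present.
Iterate (Newton) starting at ψ = 0.35:
  ψ = 0.350: g = 0.1032, g' = -0.278 → ψ = 0.722
  ψ = 0.722: g = 0.0120, g' = -0.226 → ψ = 0.775
Converged at ψ = 0.775.
Compositions from xᵢ = zᵢ/(1+ψ(Kᵢ−1)), yᵢ = Kᵢxᵢ:
  n-hexane: x = 0.189, y = 0.390
  1-propanol: x = 0.385, y = 0.358
  toluene: x = 0.427, y = 0.252

y_toluene = 0.252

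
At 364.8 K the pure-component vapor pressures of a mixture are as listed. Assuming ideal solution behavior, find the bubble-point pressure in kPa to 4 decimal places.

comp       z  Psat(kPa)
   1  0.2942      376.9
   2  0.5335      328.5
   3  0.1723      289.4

Pbub = 336.0023 kPa

At the bubble point ψ → 0, so ΣzᵢKᵢ = 1 with Kᵢ = Pᵢˢᵃᵗ/P ⇒ P = ΣzᵢPᵢˢᵃᵗ.
P = 0.2942·376.9 + 0.5335·328.5 + 0.1723·289.4 = 336.0023 kPa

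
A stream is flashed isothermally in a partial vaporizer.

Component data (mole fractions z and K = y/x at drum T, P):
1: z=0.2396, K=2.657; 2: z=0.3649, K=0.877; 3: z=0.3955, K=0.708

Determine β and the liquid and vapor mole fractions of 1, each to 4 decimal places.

Material balance + equilibrium reduce to Σ zᵢ(Kᵢ−1)/(1+β(Kᵢ−1)) = 0.
g(0) = ΣzᵢKᵢ − 1 = 0.2366 and g(1) = 1 − Σzᵢ/Kᵢ = -0.0649, so a root lies in (0, 1).
Iterate (Newton) starting at β = 0.57:
  β = 0.5700: g = 0.01736, g' = -0.2289 → β = 0.6459
  β = 0.6459: g = 0.00070, g' = -0.2112 → β = 0.6491
Converged at β = 0.6492.
Compositions from xᵢ = zᵢ/(1+β(Kᵢ−1)), yᵢ = Kᵢxᵢ:
  1: x = 0.1154, y = 0.3067
  2: x = 0.3966, y = 0.3478
  3: x = 0.4880, y = 0.3455

β = 0.6492, x_1 = 0.1154, y_1 = 0.3067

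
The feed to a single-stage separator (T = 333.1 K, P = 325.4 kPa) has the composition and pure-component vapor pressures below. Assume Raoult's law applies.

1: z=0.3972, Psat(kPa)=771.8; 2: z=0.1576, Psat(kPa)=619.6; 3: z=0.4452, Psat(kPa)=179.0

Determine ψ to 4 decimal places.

Raoult's law: Kᵢ = Pᵢˢᵃᵗ/P = Pᵢˢᵃᵗ/325.4.
  K_1 = 771.8/325.4 = 2.371850, K_2 = 619.6/325.4 = 1.904118, K_3 = 179.0/325.4 = 0.550092
Rachford–Rice: g(ψ) = Σ zᵢ(Kᵢ−1)/(1+ψ(Kᵢ−1)) = 0.
Feasibility: ΣzᵢKᵢ = 1.4871, Σzᵢ/Kᵢ = 1.0596 — both > 1, two phases present.
Iterate (Newton) starting at ψ = 0.5:
  ψ = 0.5000: g = 0.16290, g' = -0.4741 → ψ = 0.8436
  ψ = 0.8436: g = 0.01060, g' = -0.4362 → ψ = 0.8679
  ψ = 0.8679: g = -0.00003, g' = -0.4388 → ψ = 0.8678
Converged at ψ = 0.8678.

ψ = 0.8678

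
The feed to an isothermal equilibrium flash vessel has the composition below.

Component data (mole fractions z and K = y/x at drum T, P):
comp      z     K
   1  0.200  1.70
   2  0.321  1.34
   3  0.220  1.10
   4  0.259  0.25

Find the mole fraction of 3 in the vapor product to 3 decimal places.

Let β = V/F and solve Σ zᵢ(Kᵢ−1)/(1+β(Kᵢ−1)) = 0.
Check two-phase: ΣzᵢKᵢ = 1.077 > 1 and Σzᵢ/Kᵢ = 1.593 > 1, so g(0) = 0.077 > 0 and g(1) = -0.593 < 0.
Newton–Raphson from β = 0.5:
  β = 0.500: g = -0.0929, g' = -0.456 → β = 0.296
  β = 0.296: g = -0.0133, g' = -0.341 → β = 0.257
Converged at β = 0.257.
Compositions from xᵢ = zᵢ/(1+β(Kᵢ−1)), yᵢ = Kᵢxᵢ:
  1: x = 0.170, y = 0.288
  2: x = 0.295, y = 0.396
  3: x = 0.214, y = 0.236
  4: x = 0.321, y = 0.080

y_3 = 0.236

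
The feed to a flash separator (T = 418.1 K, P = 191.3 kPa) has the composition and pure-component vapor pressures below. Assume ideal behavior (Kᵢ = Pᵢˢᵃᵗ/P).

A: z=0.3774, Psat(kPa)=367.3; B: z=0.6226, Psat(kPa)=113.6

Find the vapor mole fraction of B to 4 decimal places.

y_B = 0.4120

Raoult's law: Kᵢ = Pᵢˢᵃᵗ/P = Pᵢˢᵃᵗ/191.3.
  K_A = 367.3/191.3 = 1.920021, K_B = 113.6/191.3 = 0.593832
Material balance + equilibrium reduce to Σ zᵢ(Kᵢ−1)/(1+β(Kᵢ−1)) = 0.
Check two-phase: ΣzᵢKᵢ = 1.0943 > 1 and Σzᵢ/Kᵢ = 1.2450 > 1, so g(0) = 0.0943 > 0 and g(1) = -0.2450 < 0.
Binary case is linear: z₁(K₁−1)(1+β(K₂−1)) + z₂(K₂−1)(1+β(K₁−1)) = 0
⇒ β = [z₁(K₁−1)+z₂(K₂−1)] / [−(K₁−1)(K₂−1)] = 0.09434/0.37368 = 0.2524
Compositions from xᵢ = zᵢ/(1+β(Kᵢ−1)), yᵢ = Kᵢxᵢ:
  A: x = 0.3063, y = 0.5880
  B: x = 0.6937, y = 0.4120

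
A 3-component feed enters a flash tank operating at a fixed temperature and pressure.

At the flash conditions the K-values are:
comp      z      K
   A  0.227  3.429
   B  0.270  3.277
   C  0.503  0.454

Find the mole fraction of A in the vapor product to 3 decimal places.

y_A = 0.289

Newton–Raphson from V/F = 0.5:
  V/F = 0.500: g = 0.1587, g' = -0.863 → V/F = 0.684
  V/F = 0.684: g = 0.0093, g' = -0.785 → V/F = 0.696
Converged at V/F = 0.696.
Compositions from xᵢ = zᵢ/(1+V/F(Kᵢ−1)), yᵢ = Kᵢxᵢ:
  A: x = 0.084, y = 0.289
  B: x = 0.104, y = 0.342
  C: x = 0.811, y = 0.368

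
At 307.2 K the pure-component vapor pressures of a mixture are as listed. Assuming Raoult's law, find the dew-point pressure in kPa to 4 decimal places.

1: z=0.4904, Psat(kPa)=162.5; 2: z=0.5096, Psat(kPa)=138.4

Pdew = 149.2554 kPa

At the dew point ψ → 1, so Σzᵢ/Kᵢ = 1 with Kᵢ = Pᵢˢᵃᵗ/P ⇒ 1/P = Σzᵢ/Pᵢˢᵃᵗ.
1/P = 0.4904/162.5 + 0.5096/138.4 = 0.0066999 ⇒ P = 149.2554 kPa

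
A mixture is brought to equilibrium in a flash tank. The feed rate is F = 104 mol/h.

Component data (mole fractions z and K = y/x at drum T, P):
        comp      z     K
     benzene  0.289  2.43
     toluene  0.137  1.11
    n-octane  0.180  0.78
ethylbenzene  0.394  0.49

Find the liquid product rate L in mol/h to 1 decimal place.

L = 67.0 mol/h

Material balance + equilibrium reduce to Σ zᵢ(Kᵢ−1)/(1+V/F(Kᵢ−1)) = 0.
g(0) = ΣzᵢKᵢ − 1 = 0.188 and g(1) = 1 − Σzᵢ/Kᵢ = -0.277, so a root lies in (0, 1).
Newton iteration, V/F⁰ = 0.5:
  V/F = 0.500: g = -0.0590, g' = -0.398 → V/F = 0.352
  V/F = 0.352: g = 0.0016, g' = -0.426 → V/F = 0.356
Converged at V/F = 0.356.
Then V = V/F·F = 0.3557·104 = 37.0 mol/h and L = F − V = 67.0 mol/h.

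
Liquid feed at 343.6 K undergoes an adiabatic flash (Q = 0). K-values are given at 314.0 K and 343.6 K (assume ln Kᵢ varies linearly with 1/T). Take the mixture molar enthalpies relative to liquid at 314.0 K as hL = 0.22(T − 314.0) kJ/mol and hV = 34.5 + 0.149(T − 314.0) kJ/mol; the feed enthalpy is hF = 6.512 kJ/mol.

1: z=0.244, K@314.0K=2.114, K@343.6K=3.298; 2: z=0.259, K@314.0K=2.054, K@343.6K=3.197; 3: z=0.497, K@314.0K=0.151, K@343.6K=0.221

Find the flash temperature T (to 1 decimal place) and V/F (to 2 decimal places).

T = 316.6 K, V/F = 0.17

Adiabatic flash: solve Rachford–Rice at each trial T, then check hF = ψ·hV(T) + (1−ψ)·hL(T).
  T = 314.0 K: K = (2.114, 2.054, 0.151), RR gives ψ = 0.134, H_out = 4.608 kJ/mol
  T = 343.6 K: K = (3.298, 3.197, 0.221), RR gives ψ = 0.424, H_out = 20.261 kJ/mol
  T = 328.8 K: K = (2.667, 2.588, 0.184), RR gives ψ = 0.311, H_out = 13.658 kJ/mol
  T = 321.4 K: K = (2.381, 2.312, 0.167), RR gives ψ = 0.234, H_out = 9.594 kJ/mol
  T = 317.7 K: K = (2.245, 2.181, 0.159), RR gives ψ = 0.188, H_out = 7.247 kJ/mol
  T = 315.9 K: K = (2.181, 2.118, 0.155), RR gives ψ = 0.163, H_out = 6.005 kJ/mol
Linear interpolation between T = 315.9 (H_out = 6.005) and T = 317.7 (H_out = 7.247) on hF = 6.512 gives T ≈ 316.6 K, at which ψ = 0.17.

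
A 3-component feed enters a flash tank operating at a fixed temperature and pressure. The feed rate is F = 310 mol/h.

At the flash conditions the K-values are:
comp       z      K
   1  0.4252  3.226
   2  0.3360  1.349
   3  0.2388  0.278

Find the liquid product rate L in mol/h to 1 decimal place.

L = 54.7 mol/h

Material balance + equilibrium reduce to Σ zᵢ(Kᵢ−1)/(1+ψ(Kᵢ−1)) = 0.
Check two-phase: ΣzᵢKᵢ = 1.8913 > 1 and Σzᵢ/Kᵢ = 1.2399 > 1, so g(0) = 0.8913 > 0 and g(1) = -0.2399 < 0.
Iterate (Newton) starting at ψ = 0.67:
  ψ = 0.6700: g = 0.14098, g' = -0.8334 → ψ = 0.8392
  ψ = 0.8392: g = -0.01674, g' = -1.0820 → ψ = 0.8237
  ψ = 0.8237: g = -0.00029, g' = -1.0449 → ψ = 0.8234
Converged at ψ = 0.8234.
Then V = ψ·F = 0.8234·310 = 255.3 mol/h and L = F − V = 54.7 mol/h.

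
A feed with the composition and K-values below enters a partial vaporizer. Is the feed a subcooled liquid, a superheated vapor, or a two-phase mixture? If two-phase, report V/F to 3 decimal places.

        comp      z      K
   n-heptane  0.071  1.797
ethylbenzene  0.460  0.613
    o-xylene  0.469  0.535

ΣzᵢKᵢ = 0.660; Σzᵢ/Kᵢ = 1.667.
Since ΣzᵢKᵢ < 1 the mixture is below its bubble point — single liquid phase.

subcooled liquid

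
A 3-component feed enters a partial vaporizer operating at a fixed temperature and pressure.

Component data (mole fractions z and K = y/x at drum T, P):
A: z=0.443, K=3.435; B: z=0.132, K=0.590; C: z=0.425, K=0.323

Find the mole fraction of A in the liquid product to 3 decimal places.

Let ψ = V/F and solve Σ zᵢ(Kᵢ−1)/(1+ψ(Kᵢ−1)) = 0.
g(0) = ΣzᵢKᵢ − 1 = 0.737 and g(1) = 1 − Σzᵢ/Kᵢ = -0.668, so a root lies in (0, 1).
Newton–Raphson from ψ = 0.48:
  ψ = 0.480: g = 0.0038, g' = -1.020 → ψ = 0.484
Converged at ψ = 0.484.
Compositions from xᵢ = zᵢ/(1+ψ(Kᵢ−1)), yᵢ = Kᵢxᵢ:
  A: x = 0.203, y = 0.699
  B: x = 0.165, y = 0.097
  C: x = 0.632, y = 0.204

x_A = 0.203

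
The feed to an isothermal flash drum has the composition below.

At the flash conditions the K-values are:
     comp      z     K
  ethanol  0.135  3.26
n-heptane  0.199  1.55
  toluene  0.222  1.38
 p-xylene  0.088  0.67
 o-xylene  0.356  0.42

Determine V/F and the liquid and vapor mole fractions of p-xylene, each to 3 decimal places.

V/F = 0.445, x_p-xylene = 0.103, y_p-xylene = 0.069

Newton–Raphson from V/F = 0.5:
  V/F = 0.500: g = -0.0256, g' = -0.463 → V/F = 0.445
Converged at V/F = 0.445.
Compositions from xᵢ = zᵢ/(1+V/F(Kᵢ−1)), yᵢ = Kᵢxᵢ:
  ethanol: x = 0.067, y = 0.220
  n-heptane: x = 0.160, y = 0.248
  toluene: x = 0.190, y = 0.262
  p-xylene: x = 0.103, y = 0.069
  o-xylene: x = 0.480, y = 0.201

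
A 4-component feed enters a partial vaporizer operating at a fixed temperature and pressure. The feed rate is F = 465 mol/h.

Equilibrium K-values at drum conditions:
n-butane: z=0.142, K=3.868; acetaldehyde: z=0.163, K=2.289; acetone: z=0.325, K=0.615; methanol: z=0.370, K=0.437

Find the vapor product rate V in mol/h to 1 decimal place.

Let β = V/F and solve Σ zᵢ(Kᵢ−1)/(1+β(Kᵢ−1)) = 0.
Check two-phase: ΣzᵢKᵢ = 1.284 > 1 and Σzᵢ/Kᵢ = 1.483 > 1, so g(0) = 0.284 > 0 and g(1) = -0.483 < 0.
Newton iteration, β⁰ = 0.5:
  β = 0.500: g = -0.1498, g' = -0.598 → β = 0.250
  β = 0.250: g = 0.0155, g' = -0.769 → β = 0.270
Converged at β = 0.270.
Then V = β·F = 0.2701·465 = 125.6 mol/h and L = F − V = 339.4 mol/h.

V = 125.6 mol/h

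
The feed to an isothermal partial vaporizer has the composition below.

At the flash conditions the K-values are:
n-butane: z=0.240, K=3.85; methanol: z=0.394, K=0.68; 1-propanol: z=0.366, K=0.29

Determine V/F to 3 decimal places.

V/F = 0.198

Newton–Raphson from V/F = 0.5:
  V/F = 0.500: g = -0.2709, g' = -0.832 → V/F = 0.174
  V/F = 0.174: g = 0.0267, g' = -1.155 → V/F = 0.198
Converged at V/F = 0.198.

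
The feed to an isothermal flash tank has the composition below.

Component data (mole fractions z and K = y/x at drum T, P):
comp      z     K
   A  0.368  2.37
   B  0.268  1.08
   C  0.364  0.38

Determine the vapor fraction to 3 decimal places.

ψ = 0.487

Material balance + equilibrium reduce to Σ zᵢ(Kᵢ−1)/(1+ψ(Kᵢ−1)) = 0.
Check two-phase: ΣzᵢKᵢ = 1.300 > 1 and Σzᵢ/Kᵢ = 1.361 > 1, so g(0) = 0.300 > 0 and g(1) = -0.361 < 0.
Newton–Raphson from ψ = 0.5:
  ψ = 0.500: g = -0.0073, g' = -0.539 → ψ = 0.487
Converged at ψ = 0.487.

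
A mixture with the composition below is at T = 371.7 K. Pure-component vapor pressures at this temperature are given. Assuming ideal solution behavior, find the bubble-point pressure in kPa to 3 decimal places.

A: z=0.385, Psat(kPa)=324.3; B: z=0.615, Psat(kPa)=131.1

At the bubble point ψ → 0, so ΣzᵢKᵢ = 1 with Kᵢ = Pᵢˢᵃᵗ/P ⇒ P = ΣzᵢPᵢˢᵃᵗ.
P = 0.385·324.3 + 0.615·131.1 = 205.482 kPa

Pbub = 205.482 kPa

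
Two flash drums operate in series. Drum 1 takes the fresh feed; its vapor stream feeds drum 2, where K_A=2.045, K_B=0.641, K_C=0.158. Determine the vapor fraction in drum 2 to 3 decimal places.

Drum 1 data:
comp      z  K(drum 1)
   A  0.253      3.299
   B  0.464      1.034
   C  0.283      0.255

Drum 1:
Let ψ₁ = V/F and solve Σ zᵢ(Kᵢ−1)/(1+ψ₁(Kᵢ−1)) = 0.
Feasibility: ΣzᵢKᵢ = 1.387, Σzᵢ/Kᵢ = 1.635 — both > 1, two phases present.
Newton iteration, ψ₁⁰ = 0.5:
  ψ₁ = 0.500: g = -0.0499, g' = -0.689 → ψ₁ = 0.428
  ψ₁ = 0.428: g = -0.0005, g' = -0.679 → ψ₁ = 0.427
Converged at ψ₁ = 0.427.
Drum-1 compositions:
  A: x = 0.128, y = 0.421
  B: x = 0.457, y = 0.473
  C: x = 0.415, y = 0.106
Drum-2 feed = drum-1 vapor: z₂ = (0.4213, 0.4729, 0.1058).
Drum 2:
Iterate (Newton) starting at ψ₂ = 0.66:
  ψ₂ = 0.660: g = -0.1625, g' = -0.646 → ψ₂ = 0.408
  ψ₂ = 0.408: g = -0.0262, g' = -0.484 → ψ₂ = 0.354
Converged at ψ₂ = 0.354.
  A: x = 0.308, y = 0.629
  B: x = 0.542, y = 0.347
  C: x = 0.151, y = 0.024

V/F (drum 2) = 0.354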